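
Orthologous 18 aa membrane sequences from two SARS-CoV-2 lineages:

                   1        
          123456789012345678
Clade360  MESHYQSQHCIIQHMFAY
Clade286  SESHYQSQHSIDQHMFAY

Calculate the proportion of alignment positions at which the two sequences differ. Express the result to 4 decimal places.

0.1667

The sequences differ at positions 1 (M/S), 10 (C/S), 12 (I/D).
There are 3 differences over 18 sites, so p = 3/18 = 0.1667.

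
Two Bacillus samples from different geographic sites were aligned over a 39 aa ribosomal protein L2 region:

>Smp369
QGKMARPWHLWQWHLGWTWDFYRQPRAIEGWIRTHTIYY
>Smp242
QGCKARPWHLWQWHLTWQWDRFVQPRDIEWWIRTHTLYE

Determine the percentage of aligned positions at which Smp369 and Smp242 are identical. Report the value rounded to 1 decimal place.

71.8%

Differing sites — 3:K/C; 4:M/K; 16:G/T; 18:T/Q; 21:F/R; 22:Y/F; 23:R/V; 27:A/D; 30:G/W; 37:I/L; 39:Y/E.
28 of the 39 sites match, so the percent identity is 28/39 × 100 = 71.8%.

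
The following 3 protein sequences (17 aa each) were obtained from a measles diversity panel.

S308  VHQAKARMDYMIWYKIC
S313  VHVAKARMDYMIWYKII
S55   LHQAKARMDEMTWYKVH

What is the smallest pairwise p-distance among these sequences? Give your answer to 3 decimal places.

0.118

Pairwise Hamming distances:
  S308 vs S313: 2
  S308 vs S55: 5
  S313 vs S55: 6
The smallest is 2 mismatches, between S308 and S313; p = 2/17 = 0.118.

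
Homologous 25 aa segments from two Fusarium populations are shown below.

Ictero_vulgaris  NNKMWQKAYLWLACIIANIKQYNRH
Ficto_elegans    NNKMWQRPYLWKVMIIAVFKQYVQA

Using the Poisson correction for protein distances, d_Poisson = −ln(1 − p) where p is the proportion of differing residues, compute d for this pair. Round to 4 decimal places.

Differing sites — 7:K/R; 8:A/P; 12:L/K; 13:A/V; 14:C/M; 18:N/V; 19:I/F; 23:N/V; 24:R/Q; 25:H/A.
p = 10/25 = 0.400000.
d = −ln(1 − 0.400000) = −ln(0.600000) = 0.5108.

0.5108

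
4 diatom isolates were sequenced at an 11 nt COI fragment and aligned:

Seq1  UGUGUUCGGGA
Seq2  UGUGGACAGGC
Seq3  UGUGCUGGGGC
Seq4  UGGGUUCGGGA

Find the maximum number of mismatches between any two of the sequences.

5

Pairwise Hamming distances:
  Seq1 vs Seq2: 4
  Seq1 vs Seq3: 3
  Seq1 vs Seq4: 1
  Seq2 vs Seq3: 4
  Seq2 vs Seq4: 5
  Seq3 vs Seq4: 4
The largest is 5, between Seq2 and Seq4.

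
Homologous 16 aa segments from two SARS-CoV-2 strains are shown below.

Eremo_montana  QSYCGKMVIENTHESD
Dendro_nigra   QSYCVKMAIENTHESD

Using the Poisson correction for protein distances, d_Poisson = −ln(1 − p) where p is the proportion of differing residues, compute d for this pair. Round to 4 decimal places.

Differing sites — 5:G/V; 8:V/A.
p = 2/16 = 0.125000.
d = −ln(1 − 0.125000) = −ln(0.875000) = 0.1335.

0.1335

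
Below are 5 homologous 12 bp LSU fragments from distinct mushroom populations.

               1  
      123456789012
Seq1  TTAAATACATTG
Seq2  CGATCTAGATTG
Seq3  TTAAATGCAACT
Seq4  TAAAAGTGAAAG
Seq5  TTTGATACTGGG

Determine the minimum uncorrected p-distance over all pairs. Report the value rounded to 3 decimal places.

0.333

Pairwise Hamming distances:
  Seq1 vs Seq2: 5
  Seq1 vs Seq3: 4
  Seq1 vs Seq4: 6
  Seq1 vs Seq5: 5
  Seq2 vs Seq3: 9
  Seq2 vs Seq4: 8
  Seq2 vs Seq5: 9
  Seq3 vs Seq4: 6
  Seq3 vs Seq5: 7
  Seq4 vs Seq5: 9
The smallest is 4 mismatches, between Seq1 and Seq3; p = 4/12 = 0.333.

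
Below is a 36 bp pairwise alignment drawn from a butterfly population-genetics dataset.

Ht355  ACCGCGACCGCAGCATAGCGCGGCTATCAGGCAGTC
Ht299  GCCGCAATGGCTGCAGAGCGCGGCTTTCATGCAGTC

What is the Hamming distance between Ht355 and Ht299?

8

Differing sites — 1:A/G; 6:G/A; 8:C/T; 9:C/G; 12:A/T; 16:T/G; 26:A/T; 30:G/T.
That gives 8 mismatches out of 36 aligned sites, so the Hamming distance is 8.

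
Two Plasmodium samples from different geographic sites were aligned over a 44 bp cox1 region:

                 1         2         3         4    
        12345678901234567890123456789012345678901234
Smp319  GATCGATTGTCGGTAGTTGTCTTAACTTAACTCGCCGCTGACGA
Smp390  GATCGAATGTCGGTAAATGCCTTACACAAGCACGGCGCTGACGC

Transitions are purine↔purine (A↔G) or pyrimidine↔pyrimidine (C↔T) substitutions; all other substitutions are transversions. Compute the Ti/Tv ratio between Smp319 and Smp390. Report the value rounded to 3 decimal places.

The sequences differ at positions 7 (T/A, transversion), 16 (G/A, transition), 17 (T/A, transversion), 20 (T/C, transition), 25 (A/C, transversion), 26 (C/A, transversion), 27 (T/C, transition), 28 (T/A, transversion), 30 (A/G, transition), 32 (T/A, transversion), 35 (C/G, transversion), 44 (A/C, transversion).
Of the 12 differences, 4 transitions and 8 transversions, so Ti/Tv = 4/8 = 0.500.

0.500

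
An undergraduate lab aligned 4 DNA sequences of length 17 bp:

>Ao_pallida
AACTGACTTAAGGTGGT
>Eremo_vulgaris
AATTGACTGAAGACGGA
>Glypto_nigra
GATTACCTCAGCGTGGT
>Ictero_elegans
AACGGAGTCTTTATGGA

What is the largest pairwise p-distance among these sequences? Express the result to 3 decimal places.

Pairwise Hamming distances:
  Ao_pallida vs Eremo_vulgaris: 5
  Ao_pallida vs Glypto_nigra: 7
  Ao_pallida vs Ictero_elegans: 8
  Eremo_vulgaris vs Glypto_nigra: 9
  Eremo_vulgaris vs Ictero_elegans: 8
  Glypto_nigra vs Ictero_elegans: 11
The largest is 11 mismatches, between Glypto_nigra and Ictero_elegans; p = 11/17 = 0.647.

0.647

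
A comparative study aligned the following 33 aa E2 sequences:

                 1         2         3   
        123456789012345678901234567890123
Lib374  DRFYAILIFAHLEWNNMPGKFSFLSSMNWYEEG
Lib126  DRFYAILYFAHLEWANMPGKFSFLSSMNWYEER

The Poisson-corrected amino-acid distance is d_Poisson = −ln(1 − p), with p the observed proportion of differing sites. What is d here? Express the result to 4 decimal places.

Mismatches occur at site 8 (I→Y), site 15 (N→A), site 33 (G→R).
p = 3/33 = 0.090909.
d = −ln(1 − 0.090909) = −ln(0.909091) = 0.0953.

0.0953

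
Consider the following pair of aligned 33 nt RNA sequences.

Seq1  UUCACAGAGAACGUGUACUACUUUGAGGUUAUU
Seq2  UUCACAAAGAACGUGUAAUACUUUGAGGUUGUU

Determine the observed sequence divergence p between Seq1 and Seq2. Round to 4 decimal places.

The sequences differ at positions 7 (G/A), 18 (C/A), 31 (A/G).
There are 3 differences over 33 sites, so p = 3/33 = 0.0909.

0.0909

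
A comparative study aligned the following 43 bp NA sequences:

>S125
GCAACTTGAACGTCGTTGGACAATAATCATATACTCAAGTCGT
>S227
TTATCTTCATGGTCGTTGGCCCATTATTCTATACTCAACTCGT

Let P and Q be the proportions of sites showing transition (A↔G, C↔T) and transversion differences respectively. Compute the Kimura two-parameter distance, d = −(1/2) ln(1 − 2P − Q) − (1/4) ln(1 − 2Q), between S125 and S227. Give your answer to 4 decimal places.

0.3534

Mismatches occur at site 1 (G/T, transversion), site 2 (C/T, transition), site 4 (A/T, transversion), site 8 (G/C, transversion), site 10 (A/T, transversion), site 11 (C/G, transversion), site 20 (A/C, transversion), site 22 (A/C, transversion), site 25 (A/T, transversion), site 28 (C/T, transition), site 29 (A/C, transversion), site 39 (G/C, transversion).
Of the 12 differences, 2 transitions and 10 transversions over 43 sites: P = 2/43 = 0.046512, Q = 10/43 = 0.232558.
d = −0.5·ln(0.674418) − 0.25·ln(0.534884) = −0.5·(-0.393905) − 0.25·(-0.625705) = 0.3534.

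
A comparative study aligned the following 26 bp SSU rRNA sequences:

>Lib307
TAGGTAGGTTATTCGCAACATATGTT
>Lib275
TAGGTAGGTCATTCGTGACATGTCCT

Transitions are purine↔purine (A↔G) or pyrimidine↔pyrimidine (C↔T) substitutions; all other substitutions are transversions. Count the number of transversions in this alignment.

1

Differing sites — 10:T/C (Ti); 16:C/T (Ti); 17:A/G (Ti); 22:A/G (Ti); 24:G/C (Tv); 25:T/C (Ti).
Of the 6 differences, 5 transitions and 1 transversion, so the answer is 1.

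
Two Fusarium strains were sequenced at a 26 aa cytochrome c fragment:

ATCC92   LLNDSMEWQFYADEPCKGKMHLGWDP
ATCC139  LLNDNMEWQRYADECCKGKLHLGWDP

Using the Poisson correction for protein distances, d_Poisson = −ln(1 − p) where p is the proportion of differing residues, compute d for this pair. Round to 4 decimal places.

0.1671

The sequences differ at positions 5 (S/N), 10 (F/R), 15 (P/C), 20 (M/L).
p = 4/26 = 0.153846.
d = −ln(1 − 0.153846) = −ln(0.846154) = 0.1671.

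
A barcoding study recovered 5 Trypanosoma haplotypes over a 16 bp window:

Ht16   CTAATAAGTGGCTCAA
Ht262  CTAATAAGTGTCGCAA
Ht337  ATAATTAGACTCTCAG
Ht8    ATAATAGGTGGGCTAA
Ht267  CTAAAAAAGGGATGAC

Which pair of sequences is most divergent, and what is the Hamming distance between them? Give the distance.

10

Pairwise Hamming distances:
  Ht16 vs Ht262: 2
  Ht16 vs Ht337: 6
  Ht16 vs Ht8: 5
  Ht16 vs Ht267: 6
  Ht262 vs Ht337: 6
  Ht262 vs Ht8: 6
  Ht262 vs Ht267: 8
  Ht337 vs Ht8: 9
  Ht337 vs Ht267: 10
  Ht8 vs Ht267: 9
The largest is 10, between Ht337 and Ht267.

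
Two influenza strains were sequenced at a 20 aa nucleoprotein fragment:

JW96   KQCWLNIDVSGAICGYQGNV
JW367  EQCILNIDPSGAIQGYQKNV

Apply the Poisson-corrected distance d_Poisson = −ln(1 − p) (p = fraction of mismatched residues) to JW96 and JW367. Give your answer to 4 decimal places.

Mismatches occur at site 1 (K→E), site 4 (W→I), site 9 (V→P), site 14 (C→Q), site 18 (G→K).
p = 5/20 = 0.250000.
d = −ln(1 − 0.250000) = −ln(0.750000) = 0.2877.

0.2877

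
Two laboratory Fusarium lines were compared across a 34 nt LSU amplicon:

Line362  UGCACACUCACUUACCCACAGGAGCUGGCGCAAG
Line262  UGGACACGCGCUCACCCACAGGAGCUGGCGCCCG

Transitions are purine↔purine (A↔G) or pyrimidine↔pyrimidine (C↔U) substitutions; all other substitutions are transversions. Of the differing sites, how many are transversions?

4

Mismatches occur at site 3 (C→G, transversion), site 8 (U→G, transversion), site 10 (A→G, transition), site 13 (U→C, transition), site 32 (A→C, transversion), site 33 (A→C, transversion).
Of the 6 differences, 2 transitions and 4 transversions, so the answer is 4.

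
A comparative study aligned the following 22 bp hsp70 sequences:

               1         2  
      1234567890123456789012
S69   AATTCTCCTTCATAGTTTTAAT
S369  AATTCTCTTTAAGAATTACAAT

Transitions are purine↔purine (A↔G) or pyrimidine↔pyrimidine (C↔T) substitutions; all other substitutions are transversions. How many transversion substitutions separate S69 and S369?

3

Mismatches occur at site 8 (C/T, transition), site 11 (C/A, transversion), site 13 (T/G, transversion), site 15 (G/A, transition), site 18 (T/A, transversion), site 19 (T/C, transition).
Of the 6 differences, 3 transitions and 3 transversions, so the answer is 3.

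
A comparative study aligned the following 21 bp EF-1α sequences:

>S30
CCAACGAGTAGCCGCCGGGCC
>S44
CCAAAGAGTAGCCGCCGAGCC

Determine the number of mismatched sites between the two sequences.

2

The sequences differ at positions 5 (C/A), 18 (G/A).
That gives 2 mismatches out of 21 aligned sites, so the Hamming distance is 2.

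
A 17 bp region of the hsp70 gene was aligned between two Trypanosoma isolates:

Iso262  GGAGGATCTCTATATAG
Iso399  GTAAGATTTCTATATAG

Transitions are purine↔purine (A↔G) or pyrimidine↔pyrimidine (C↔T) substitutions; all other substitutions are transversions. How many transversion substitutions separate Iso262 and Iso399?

1

Mismatches occur at site 2 (G→T, transversion), site 4 (G→A, transition), site 8 (C→T, transition).
Of the 3 differences, 2 transitions and 1 transversion, so the answer is 1.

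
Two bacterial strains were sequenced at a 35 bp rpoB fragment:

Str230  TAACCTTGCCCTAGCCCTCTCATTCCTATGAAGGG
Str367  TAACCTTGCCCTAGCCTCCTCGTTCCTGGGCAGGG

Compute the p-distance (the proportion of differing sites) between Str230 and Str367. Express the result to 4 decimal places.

0.1714

The sequences differ at positions 17 (C/T), 18 (T/C), 22 (A/G), 28 (A/G), 29 (T/G), 31 (A/C).
There are 6 differences over 35 sites, so p = 6/35 = 0.1714.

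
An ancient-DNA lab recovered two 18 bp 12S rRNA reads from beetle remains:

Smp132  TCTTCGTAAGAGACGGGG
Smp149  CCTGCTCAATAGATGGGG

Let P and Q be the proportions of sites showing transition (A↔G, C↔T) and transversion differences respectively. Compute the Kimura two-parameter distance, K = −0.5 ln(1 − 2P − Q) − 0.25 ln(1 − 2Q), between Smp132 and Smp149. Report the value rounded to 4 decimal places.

0.4479

Mismatches occur at site 1 (T/C, transition), site 4 (T/G, transversion), site 6 (G/T, transversion), site 7 (T/C, transition), site 10 (G/T, transversion), site 14 (C/T, transition).
Of the 6 differences, 3 transitions and 3 transversions over 18 sites: P = 3/18 = 0.166667, Q = 3/18 = 0.166667.
d = −0.5·ln(0.499999) − 0.25·ln(0.666666) = −0.5·(-0.693149) − 0.25·(-0.405466) = 0.4479.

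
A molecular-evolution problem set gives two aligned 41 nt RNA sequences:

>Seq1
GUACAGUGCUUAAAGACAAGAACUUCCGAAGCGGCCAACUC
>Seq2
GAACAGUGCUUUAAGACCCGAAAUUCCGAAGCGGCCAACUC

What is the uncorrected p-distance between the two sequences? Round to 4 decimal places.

The sequences differ at positions 2 (U/A), 12 (A/U), 18 (A/C), 19 (A/C), 23 (C/A).
There are 5 differences over 41 sites, so p = 5/41 = 0.1220.

0.1220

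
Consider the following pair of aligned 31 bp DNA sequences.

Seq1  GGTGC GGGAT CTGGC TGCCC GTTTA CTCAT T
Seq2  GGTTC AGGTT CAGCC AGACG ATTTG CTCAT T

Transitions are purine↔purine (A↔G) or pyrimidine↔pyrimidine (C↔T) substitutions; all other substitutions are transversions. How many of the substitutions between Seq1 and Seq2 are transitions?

3

The sequences differ at positions 4 (G/T, transversion), 6 (G/A, transition), 9 (A/T, transversion), 12 (T/A, transversion), 14 (G/C, transversion), 16 (T/A, transversion), 18 (C/A, transversion), 20 (C/G, transversion), 21 (G/A, transition), 25 (A/G, transition).
Of the 10 differences, 3 transitions and 7 transversions, so the answer is 3.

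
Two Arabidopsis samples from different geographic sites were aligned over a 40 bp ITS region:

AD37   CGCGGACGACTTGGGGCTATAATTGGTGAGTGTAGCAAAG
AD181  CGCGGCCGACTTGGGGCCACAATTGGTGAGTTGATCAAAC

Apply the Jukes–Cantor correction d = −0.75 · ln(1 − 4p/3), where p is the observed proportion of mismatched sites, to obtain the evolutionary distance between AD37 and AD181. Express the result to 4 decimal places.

0.1993

The sequences differ at positions 6 (A/C), 18 (T/C), 20 (T/C), 32 (G/T), 33 (T/G), 35 (G/T), 40 (G/C).
p = 7/40 = 0.175000.
d = −0.75 · ln(1 − (4/3)·0.175000) = −0.75 · ln(0.766667) = −0.75 · (-0.265703) = 0.1993.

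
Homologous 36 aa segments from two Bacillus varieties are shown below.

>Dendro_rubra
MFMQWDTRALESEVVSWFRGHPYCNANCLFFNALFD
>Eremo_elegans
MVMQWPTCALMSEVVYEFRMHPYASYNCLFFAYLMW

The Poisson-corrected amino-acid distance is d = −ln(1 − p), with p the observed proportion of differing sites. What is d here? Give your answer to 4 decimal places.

0.4925

Differing sites — 2:F/V; 6:D/P; 8:R/C; 11:E/M; 16:S/Y; 17:W/E; 20:G/M; 24:C/A; 25:N/S; 26:A/Y; 32:N/A; 33:A/Y; 35:F/M; 36:D/W.
p = 14/36 = 0.388889.
d = −ln(1 − 0.388889) = −ln(0.611111) = 0.4925.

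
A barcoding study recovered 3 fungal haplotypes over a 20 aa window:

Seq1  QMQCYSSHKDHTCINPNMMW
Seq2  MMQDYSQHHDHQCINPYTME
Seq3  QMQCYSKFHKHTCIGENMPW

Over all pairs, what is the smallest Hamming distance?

Pairwise Hamming distances:
  Seq1 vs Seq2: 8
  Seq1 vs Seq3: 7
  Seq2 vs Seq3: 12
The smallest is 7, between Seq1 and Seq3.

7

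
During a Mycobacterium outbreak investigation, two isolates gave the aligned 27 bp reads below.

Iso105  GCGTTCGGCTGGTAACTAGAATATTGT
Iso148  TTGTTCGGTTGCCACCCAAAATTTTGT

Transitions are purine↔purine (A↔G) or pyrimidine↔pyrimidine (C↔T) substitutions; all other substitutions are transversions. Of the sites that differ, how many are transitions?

5

Differing sites — 1:G/T (Tv); 2:C/T (Ti); 9:C/T (Ti); 12:G/C (Tv); 13:T/C (Ti); 15:A/C (Tv); 17:T/C (Ti); 19:G/A (Ti); 23:A/T (Tv).
Of the 9 differences, 5 transitions and 4 transversions, so the answer is 5.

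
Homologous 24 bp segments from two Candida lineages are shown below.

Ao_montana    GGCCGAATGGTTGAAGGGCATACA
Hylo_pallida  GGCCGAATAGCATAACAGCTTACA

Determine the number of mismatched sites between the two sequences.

7

Mismatches occur at site 9 (G↔A), site 11 (T↔C), site 12 (T↔A), site 13 (G↔T), site 16 (G↔C), site 17 (G↔A), site 20 (A↔T).
That gives 7 mismatches out of 24 aligned sites, so the Hamming distance is 7.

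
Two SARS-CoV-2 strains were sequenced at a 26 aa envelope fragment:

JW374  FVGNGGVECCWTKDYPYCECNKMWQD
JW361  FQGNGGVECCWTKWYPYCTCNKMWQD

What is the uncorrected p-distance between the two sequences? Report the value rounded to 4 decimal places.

0.1154

The sequences differ at positions 2 (V/Q), 14 (D/W), 19 (E/T).
There are 3 differences over 26 sites, so p = 3/26 = 0.1154.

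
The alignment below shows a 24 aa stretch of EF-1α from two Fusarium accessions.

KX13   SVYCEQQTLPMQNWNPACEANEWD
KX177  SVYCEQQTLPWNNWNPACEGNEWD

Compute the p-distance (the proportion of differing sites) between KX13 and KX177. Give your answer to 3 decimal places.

0.125

Mismatches occur at site 11 (M→W), site 12 (Q→N), site 20 (A→G).
There are 3 differences over 24 sites, so p = 3/24 = 0.125.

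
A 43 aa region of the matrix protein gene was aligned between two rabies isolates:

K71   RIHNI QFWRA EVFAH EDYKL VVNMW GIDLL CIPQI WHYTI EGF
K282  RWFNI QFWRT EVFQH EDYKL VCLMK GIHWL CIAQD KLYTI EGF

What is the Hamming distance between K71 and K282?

13

Differing sites — 2:I/W; 3:H/F; 10:A/T; 14:A/Q; 22:V/C; 23:N/L; 25:W/K; 28:D/H; 29:L/W; 33:P/A; 35:I/D; 36:W/K; 37:H/L.
That gives 13 mismatches out of 43 aligned sites, so the Hamming distance is 13.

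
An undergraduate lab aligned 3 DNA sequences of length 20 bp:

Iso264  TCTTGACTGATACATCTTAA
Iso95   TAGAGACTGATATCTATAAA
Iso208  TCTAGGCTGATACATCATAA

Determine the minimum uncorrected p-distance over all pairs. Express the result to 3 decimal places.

Pairwise Hamming distances:
  Iso264 vs Iso95: 7
  Iso264 vs Iso208: 3
  Iso95 vs Iso208: 8
The smallest is 3 mismatches, between Iso264 and Iso208; p = 3/20 = 0.150.

0.150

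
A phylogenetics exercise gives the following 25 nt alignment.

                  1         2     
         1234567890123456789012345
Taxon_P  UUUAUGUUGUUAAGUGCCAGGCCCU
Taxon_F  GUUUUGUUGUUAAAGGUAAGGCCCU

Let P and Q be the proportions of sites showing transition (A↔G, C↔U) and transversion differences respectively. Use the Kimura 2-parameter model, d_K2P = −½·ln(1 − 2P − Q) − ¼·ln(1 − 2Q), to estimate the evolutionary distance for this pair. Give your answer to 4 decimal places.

Differing sites — 1:U/G (Tv); 4:A/U (Tv); 14:G/A (Ti); 15:U/G (Tv); 17:C/U (Ti); 18:C/A (Tv).
Of the 6 differences, 2 transitions and 4 transversions over 25 sites: P = 2/25 = 0.080000, Q = 4/25 = 0.160000.
d = −0.5·ln(0.680000) − 0.25·ln(0.680000) = −0.5·(-0.385662) − 0.25·(-0.385662) = 0.2892.

0.2892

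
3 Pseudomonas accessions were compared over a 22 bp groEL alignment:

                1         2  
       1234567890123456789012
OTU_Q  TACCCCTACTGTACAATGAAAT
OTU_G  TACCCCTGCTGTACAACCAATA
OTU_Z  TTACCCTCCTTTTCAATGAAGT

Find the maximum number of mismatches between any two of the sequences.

Pairwise Hamming distances:
  OTU_Q vs OTU_G: 5
  OTU_Q vs OTU_Z: 6
  OTU_G vs OTU_Z: 9
The largest is 9, between OTU_G and OTU_Z.

9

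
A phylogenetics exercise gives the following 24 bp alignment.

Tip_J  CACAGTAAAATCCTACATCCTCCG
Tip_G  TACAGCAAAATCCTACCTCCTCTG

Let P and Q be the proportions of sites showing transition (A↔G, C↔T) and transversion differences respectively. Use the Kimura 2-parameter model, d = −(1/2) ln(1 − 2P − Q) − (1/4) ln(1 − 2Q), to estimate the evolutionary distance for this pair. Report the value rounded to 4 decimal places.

Mismatches occur at site 1 (C→T, transition), site 6 (T→C, transition), site 17 (A→C, transversion), site 23 (C→T, transition).
Of the 4 differences, 3 transitions and 1 transversion over 24 sites: P = 3/24 = 0.125000, Q = 1/24 = 0.041667.
d = −0.5·ln(0.708333) − 0.25·ln(0.916666) = −0.5·(-0.344841) − 0.25·(-0.087012) = 0.1942.

0.1942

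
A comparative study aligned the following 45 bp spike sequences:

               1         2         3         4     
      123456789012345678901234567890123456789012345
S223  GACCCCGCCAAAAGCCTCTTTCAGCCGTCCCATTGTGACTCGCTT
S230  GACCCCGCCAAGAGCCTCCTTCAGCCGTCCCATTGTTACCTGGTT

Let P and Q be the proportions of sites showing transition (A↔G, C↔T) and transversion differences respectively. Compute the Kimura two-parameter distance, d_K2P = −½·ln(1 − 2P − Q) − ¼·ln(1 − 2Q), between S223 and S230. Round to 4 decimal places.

The sequences differ at positions 12 (A/G, transition), 19 (T/C, transition), 37 (G/T, transversion), 40 (T/C, transition), 41 (C/T, transition), 43 (C/G, transversion).
Of the 6 differences, 4 transitions and 2 transversions over 45 sites: P = 4/45 = 0.088889, Q = 2/45 = 0.044444.
d = −0.5·ln(0.777778) − 0.25·ln(0.911112) = −0.5·(-0.251314) − 0.25·(-0.093089) = 0.1489.

0.1489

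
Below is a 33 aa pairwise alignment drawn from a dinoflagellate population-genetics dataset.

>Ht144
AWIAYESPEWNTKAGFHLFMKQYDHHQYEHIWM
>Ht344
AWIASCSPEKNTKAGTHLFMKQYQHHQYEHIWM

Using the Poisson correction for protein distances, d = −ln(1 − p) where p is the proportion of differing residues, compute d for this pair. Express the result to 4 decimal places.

0.1643

Mismatches occur at site 5 (Y→S), site 6 (E→C), site 10 (W→K), site 16 (F→T), site 24 (D→Q).
p = 5/33 = 0.151515.
d = −ln(1 − 0.151515) = −ln(0.848485) = 0.1643.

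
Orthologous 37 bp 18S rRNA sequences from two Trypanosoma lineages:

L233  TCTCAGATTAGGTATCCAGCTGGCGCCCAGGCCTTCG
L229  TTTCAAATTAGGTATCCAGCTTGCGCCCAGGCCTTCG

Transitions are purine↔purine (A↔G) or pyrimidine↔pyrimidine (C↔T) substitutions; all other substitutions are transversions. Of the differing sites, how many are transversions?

1

Differing sites — 2:C/T (Ti); 6:G/A (Ti); 22:G/T (Tv).
Of the 3 differences, 2 transitions and 1 transversion, so the answer is 1.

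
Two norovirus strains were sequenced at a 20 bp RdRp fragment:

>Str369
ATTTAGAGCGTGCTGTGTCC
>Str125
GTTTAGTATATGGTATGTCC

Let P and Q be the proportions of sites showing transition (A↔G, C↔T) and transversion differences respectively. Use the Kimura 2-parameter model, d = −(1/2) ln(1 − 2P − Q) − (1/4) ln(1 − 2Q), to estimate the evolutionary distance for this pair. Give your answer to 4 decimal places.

Mismatches occur at site 1 (A/G, transition), site 7 (A/T, transversion), site 8 (G/A, transition), site 9 (C/T, transition), site 10 (G/A, transition), site 13 (C/G, transversion), site 15 (G/A, transition).
Of the 7 differences, 5 transitions and 2 transversions over 20 sites: P = 5/20 = 0.250000, Q = 2/20 = 0.100000.
d = −0.5·ln(0.400000) − 0.25·ln(0.800000) = −0.5·(-0.916291) − 0.25·(-0.223144) = 0.5139.

0.5139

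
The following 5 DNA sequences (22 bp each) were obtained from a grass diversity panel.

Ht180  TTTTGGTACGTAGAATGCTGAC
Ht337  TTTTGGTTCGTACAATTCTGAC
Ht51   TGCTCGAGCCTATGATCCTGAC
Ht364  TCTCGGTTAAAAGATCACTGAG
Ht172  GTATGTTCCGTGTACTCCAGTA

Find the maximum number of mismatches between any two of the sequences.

Pairwise Hamming distances:
  Ht180 vs Ht337: 3
  Ht180 vs Ht51: 9
  Ht180 vs Ht364: 10
  Ht180 vs Ht172: 11
  Ht337 vs Ht51: 9
  Ht337 vs Ht364: 10
  Ht337 vs Ht172: 11
  Ht51 vs Ht364: 15
  Ht51 vs Ht172: 14
  Ht364 vs Ht172: 17
The largest is 17, between Ht364 and Ht172.

17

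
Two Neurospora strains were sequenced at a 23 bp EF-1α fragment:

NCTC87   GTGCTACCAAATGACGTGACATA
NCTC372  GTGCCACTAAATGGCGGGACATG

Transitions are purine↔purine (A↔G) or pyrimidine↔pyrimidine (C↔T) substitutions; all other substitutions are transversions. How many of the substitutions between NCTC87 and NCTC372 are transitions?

4

The sequences differ at positions 5 (T/C, transition), 8 (C/T, transition), 14 (A/G, transition), 17 (T/G, transversion), 23 (A/G, transition).
Of the 5 differences, 4 transitions and 1 transversion, so the answer is 4.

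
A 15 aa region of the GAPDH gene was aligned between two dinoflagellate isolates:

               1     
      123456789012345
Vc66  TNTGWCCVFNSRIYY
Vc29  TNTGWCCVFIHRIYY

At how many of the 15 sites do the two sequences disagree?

The sequences differ at positions 10 (N/I), 11 (S/H).
That gives 2 mismatches out of 15 aligned sites, so the Hamming distance is 2.

2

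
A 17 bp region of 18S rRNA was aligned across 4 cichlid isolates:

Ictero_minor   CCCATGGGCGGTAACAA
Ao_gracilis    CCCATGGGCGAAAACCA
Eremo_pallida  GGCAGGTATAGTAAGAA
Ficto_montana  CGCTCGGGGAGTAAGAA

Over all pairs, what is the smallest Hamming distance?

Pairwise Hamming distances:
  Ictero_minor vs Ao_gracilis: 3
  Ictero_minor vs Eremo_pallida: 8
  Ictero_minor vs Ficto_montana: 6
  Ao_gracilis vs Eremo_pallida: 11
  Ao_gracilis vs Ficto_montana: 9
  Eremo_pallida vs Ficto_montana: 6
The smallest is 3, between Ictero_minor and Ao_gracilis.

3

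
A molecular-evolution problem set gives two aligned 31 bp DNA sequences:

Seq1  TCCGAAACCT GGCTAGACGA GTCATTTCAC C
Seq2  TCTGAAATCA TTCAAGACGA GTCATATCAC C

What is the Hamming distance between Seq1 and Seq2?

The sequences differ at positions 3 (C/T), 8 (C/T), 10 (T/A), 11 (G/T), 12 (G/T), 14 (T/A), 26 (T/A).
That gives 7 mismatches out of 31 aligned sites, so the Hamming distance is 7.

7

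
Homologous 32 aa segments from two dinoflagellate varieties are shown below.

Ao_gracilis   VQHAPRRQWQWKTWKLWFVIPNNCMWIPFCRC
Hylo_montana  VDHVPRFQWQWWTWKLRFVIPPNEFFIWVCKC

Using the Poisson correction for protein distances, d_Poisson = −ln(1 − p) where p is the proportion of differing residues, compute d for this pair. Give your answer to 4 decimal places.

The sequences differ at positions 2 (Q/D), 4 (A/V), 7 (R/F), 12 (K/W), 17 (W/R), 22 (N/P), 24 (C/E), 25 (M/F), 26 (W/F), 28 (P/W), 29 (F/V), 31 (R/K).
p = 12/32 = 0.375000.
d = −ln(1 − 0.375000) = −ln(0.625000) = 0.4700.

0.4700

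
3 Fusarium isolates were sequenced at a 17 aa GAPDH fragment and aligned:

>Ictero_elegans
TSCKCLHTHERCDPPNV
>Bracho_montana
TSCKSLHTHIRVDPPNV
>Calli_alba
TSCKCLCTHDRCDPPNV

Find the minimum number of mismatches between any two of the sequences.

Pairwise Hamming distances:
  Ictero_elegans vs Bracho_montana: 3
  Ictero_elegans vs Calli_alba: 2
  Bracho_montana vs Calli_alba: 4
The smallest is 2, between Ictero_elegans and Calli_alba.

2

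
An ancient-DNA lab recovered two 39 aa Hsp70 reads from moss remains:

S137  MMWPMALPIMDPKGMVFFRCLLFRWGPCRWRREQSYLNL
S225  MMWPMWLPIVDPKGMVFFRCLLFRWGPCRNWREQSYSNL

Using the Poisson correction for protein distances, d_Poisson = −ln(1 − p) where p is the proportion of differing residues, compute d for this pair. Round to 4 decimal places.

Differing sites — 6:A/W; 10:M/V; 30:W/N; 31:R/W; 37:L/S.
p = 5/39 = 0.128205.
d = −ln(1 − 0.128205) = −ln(0.871795) = 0.1372.

0.1372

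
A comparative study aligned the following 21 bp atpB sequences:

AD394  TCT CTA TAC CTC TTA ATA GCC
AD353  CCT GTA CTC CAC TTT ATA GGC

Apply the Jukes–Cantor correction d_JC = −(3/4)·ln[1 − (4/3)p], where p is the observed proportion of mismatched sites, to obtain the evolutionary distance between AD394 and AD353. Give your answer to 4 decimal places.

The sequences differ at positions 1 (T/C), 4 (C/G), 7 (T/C), 8 (A/T), 11 (T/A), 15 (A/T), 20 (C/G).
p = 7/21 = 0.333333.
d = −0.75 · ln(1 − (4/3)·0.333333) = −0.75 · ln(0.555556) = −0.75 · (-0.587786) = 0.4408.

0.4408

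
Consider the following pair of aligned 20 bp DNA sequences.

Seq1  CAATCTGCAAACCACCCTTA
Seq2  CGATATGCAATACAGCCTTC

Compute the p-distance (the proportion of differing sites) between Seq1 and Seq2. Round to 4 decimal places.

Mismatches occur at site 2 (A↔G), site 5 (C↔A), site 11 (A↔T), site 12 (C↔A), site 15 (C↔G), site 20 (A↔C).
There are 6 differences over 20 sites, so p = 6/20 = 0.3000.

0.3000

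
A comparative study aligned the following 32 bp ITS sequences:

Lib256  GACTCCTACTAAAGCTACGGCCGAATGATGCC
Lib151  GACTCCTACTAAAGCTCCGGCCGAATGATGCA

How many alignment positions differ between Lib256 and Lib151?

Differing sites — 17:A/C; 32:C/A.
That gives 2 mismatches out of 32 aligned sites, so the Hamming distance is 2.

2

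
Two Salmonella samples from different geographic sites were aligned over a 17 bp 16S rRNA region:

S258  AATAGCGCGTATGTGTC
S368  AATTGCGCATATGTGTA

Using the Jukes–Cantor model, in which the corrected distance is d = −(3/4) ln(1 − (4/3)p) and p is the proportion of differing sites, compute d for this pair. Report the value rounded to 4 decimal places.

0.2012

Mismatches occur at site 4 (A/T), site 9 (G/A), site 17 (C/A).
p = 3/17 = 0.176471.
d = −0.75 · ln(1 − (4/3)·0.176471) = −0.75 · ln(0.764705) = −0.75 · (-0.268265) = 0.2012.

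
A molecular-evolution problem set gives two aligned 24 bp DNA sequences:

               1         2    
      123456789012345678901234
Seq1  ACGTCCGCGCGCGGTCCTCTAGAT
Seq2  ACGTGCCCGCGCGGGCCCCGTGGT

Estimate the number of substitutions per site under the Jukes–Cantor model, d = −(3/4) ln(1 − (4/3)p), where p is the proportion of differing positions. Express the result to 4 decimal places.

0.3694

Mismatches occur at site 5 (C↔G), site 7 (G↔C), site 15 (T↔G), site 18 (T↔C), site 20 (T↔G), site 21 (A↔T), site 23 (A↔G).
p = 7/24 = 0.291667.
d = −0.75 · ln(1 − (4/3)·0.291667) = −0.75 · ln(0.611111) = −0.75 · (-0.492477) = 0.3694.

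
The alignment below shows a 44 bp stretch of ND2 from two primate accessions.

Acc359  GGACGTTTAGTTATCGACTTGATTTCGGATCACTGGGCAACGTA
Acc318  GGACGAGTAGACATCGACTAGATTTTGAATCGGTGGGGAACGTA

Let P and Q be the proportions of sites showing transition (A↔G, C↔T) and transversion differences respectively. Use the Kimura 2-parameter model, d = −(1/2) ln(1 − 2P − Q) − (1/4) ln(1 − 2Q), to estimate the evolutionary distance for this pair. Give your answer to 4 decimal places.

0.2711

Mismatches occur at site 6 (T↔A, transversion), site 7 (T↔G, transversion), site 11 (T↔A, transversion), site 12 (T↔C, transition), site 20 (T↔A, transversion), site 26 (C↔T, transition), site 28 (G↔A, transition), site 32 (A↔G, transition), site 33 (C↔G, transversion), site 38 (C↔G, transversion).
Of the 10 differences, 4 transitions and 6 transversions over 44 sites: P = 4/44 = 0.090909, Q = 6/44 = 0.136364.
d = −0.5·ln(0.681818) − 0.25·ln(0.727272) = −0.5·(-0.382993) − 0.25·(-0.318455) = 0.2711.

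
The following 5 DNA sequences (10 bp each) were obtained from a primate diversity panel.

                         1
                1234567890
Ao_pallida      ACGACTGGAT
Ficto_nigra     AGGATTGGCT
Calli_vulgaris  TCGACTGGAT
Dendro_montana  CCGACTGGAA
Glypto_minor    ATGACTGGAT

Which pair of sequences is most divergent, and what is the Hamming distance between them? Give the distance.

5

Pairwise Hamming distances:
  Ao_pallida vs Ficto_nigra: 3
  Ao_pallida vs Calli_vulgaris: 1
  Ao_pallida vs Dendro_montana: 2
  Ao_pallida vs Glypto_minor: 1
  Ficto_nigra vs Calli_vulgaris: 4
  Ficto_nigra vs Dendro_montana: 5
  Ficto_nigra vs Glypto_minor: 3
  Calli_vulgaris vs Dendro_montana: 2
  Calli_vulgaris vs Glypto_minor: 2
  Dendro_montana vs Glypto_minor: 3
The largest is 5, between Ficto_nigra and Dendro_montana.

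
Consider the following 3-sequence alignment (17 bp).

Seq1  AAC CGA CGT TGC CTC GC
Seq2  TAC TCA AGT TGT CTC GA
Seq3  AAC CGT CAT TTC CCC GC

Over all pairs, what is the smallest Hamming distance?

Pairwise Hamming distances:
  Seq1 vs Seq2: 6
  Seq1 vs Seq3: 4
  Seq2 vs Seq3: 10
The smallest is 4, between Seq1 and Seq3.

4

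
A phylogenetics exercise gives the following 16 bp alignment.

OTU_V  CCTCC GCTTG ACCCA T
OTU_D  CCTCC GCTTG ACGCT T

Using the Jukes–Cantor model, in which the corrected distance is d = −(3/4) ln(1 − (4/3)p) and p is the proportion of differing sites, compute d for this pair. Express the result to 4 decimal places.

The sequences differ at positions 13 (C/G), 15 (A/T).
p = 2/16 = 0.125000.
d = −0.75 · ln(1 − (4/3)·0.125000) = −0.75 · ln(0.833333) = −0.75 · (-0.182322) = 0.1367.

0.1367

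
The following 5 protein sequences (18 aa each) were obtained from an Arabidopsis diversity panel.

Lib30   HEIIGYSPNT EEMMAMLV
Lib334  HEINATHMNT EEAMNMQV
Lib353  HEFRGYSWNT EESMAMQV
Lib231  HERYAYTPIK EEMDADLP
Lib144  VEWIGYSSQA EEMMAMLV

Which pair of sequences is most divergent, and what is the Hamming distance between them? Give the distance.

13

Pairwise Hamming distances:
  Lib30 vs Lib334: 8
  Lib30 vs Lib353: 5
  Lib30 vs Lib231: 9
  Lib30 vs Lib144: 5
  Lib334 vs Lib353: 8
  Lib334 vs Lib231: 13
  Lib334 vs Lib144: 12
  Lib353 vs Lib231: 12
  Lib353 vs Lib144: 8
  Lib231 vs Lib144: 11
The largest is 13, between Lib334 and Lib231.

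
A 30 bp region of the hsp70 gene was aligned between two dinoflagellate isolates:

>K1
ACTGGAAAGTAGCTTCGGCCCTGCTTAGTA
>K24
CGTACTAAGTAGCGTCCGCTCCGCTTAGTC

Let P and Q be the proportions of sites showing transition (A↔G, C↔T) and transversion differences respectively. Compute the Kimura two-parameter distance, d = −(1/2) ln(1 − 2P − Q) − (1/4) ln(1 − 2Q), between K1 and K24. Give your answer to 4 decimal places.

The sequences differ at positions 1 (A/C, transversion), 2 (C/G, transversion), 4 (G/A, transition), 5 (G/C, transversion), 6 (A/T, transversion), 14 (T/G, transversion), 17 (G/C, transversion), 20 (C/T, transition), 22 (T/C, transition), 30 (A/C, transversion).
Of the 10 differences, 3 transitions and 7 transversions over 30 sites: P = 3/30 = 0.100000, Q = 7/30 = 0.233333.
d = −0.5·ln(0.566667) − 0.25·ln(0.533334) = −0.5·(-0.567983) − 0.25·(-0.628607) = 0.4411.

0.4411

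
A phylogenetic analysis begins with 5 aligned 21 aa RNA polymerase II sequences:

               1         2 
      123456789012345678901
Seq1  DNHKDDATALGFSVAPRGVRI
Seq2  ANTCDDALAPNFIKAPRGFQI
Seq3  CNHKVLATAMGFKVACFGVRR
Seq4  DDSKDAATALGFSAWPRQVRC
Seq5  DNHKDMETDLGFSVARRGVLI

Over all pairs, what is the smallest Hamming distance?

5

Pairwise Hamming distances:
  Seq1 vs Seq2: 10
  Seq1 vs Seq3: 8
  Seq1 vs Seq4: 7
  Seq1 vs Seq5: 5
  Seq2 vs Seq3: 15
  Seq2 vs Seq4: 15
  Seq2 vs Seq5: 14
  Seq3 vs Seq4: 13
  Seq3 vs Seq5: 11
  Seq4 vs Seq5: 11
The smallest is 5, between Seq1 and Seq5.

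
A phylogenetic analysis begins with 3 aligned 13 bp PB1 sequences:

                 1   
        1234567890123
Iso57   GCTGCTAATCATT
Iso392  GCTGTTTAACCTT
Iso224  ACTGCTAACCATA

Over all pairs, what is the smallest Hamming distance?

3

Pairwise Hamming distances:
  Iso57 vs Iso392: 4
  Iso57 vs Iso224: 3
  Iso392 vs Iso224: 6
The smallest is 3, between Iso57 and Iso224.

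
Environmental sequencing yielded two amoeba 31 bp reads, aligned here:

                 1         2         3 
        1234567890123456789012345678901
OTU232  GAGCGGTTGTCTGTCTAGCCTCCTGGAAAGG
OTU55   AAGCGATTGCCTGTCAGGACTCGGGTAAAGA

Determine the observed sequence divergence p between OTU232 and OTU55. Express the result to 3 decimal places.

0.323

The sequences differ at positions 1 (G/A), 6 (G/A), 10 (T/C), 16 (T/A), 17 (A/G), 19 (C/A), 23 (C/G), 24 (T/G), 26 (G/T), 31 (G/A).
There are 10 differences over 31 sites, so p = 10/31 = 0.323.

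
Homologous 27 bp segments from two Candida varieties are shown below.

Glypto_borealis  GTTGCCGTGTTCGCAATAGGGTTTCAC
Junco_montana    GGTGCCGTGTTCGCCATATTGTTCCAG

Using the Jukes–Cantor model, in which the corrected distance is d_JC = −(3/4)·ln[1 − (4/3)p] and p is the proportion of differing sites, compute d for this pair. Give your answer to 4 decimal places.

0.2635

Differing sites — 2:T/G; 15:A/C; 19:G/T; 20:G/T; 24:T/C; 27:C/G.
p = 6/27 = 0.222222.
d = −0.75 · ln(1 − (4/3)·0.222222) = −0.75 · ln(0.703704) = −0.75 · (-0.351397) = 0.2635.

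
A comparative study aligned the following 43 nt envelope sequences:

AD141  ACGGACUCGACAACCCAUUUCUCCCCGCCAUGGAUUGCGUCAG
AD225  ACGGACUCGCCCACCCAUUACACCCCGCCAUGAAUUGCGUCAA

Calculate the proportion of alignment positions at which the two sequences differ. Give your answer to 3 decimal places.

0.140

Mismatches occur at site 10 (A/C), site 12 (A/C), site 20 (U/A), site 22 (U/A), site 33 (G/A), site 43 (G/A).
There are 6 differences over 43 sites, so p = 6/43 = 0.140.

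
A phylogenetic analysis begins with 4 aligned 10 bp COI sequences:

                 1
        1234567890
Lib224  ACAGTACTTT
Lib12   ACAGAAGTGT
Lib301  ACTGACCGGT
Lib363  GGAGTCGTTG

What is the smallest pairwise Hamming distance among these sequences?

3

Pairwise Hamming distances:
  Lib224 vs Lib12: 3
  Lib224 vs Lib301: 5
  Lib224 vs Lib363: 5
  Lib12 vs Lib301: 4
  Lib12 vs Lib363: 6
  Lib301 vs Lib363: 8
The smallest is 3, between Lib224 and Lib12.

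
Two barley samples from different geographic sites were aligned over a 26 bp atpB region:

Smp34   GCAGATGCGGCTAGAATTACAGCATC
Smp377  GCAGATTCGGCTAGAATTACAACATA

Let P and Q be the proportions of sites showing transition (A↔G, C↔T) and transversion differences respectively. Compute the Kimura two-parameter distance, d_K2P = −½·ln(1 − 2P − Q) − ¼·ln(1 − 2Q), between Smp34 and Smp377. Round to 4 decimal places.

0.1253

The sequences differ at positions 7 (G/T, transversion), 22 (G/A, transition), 26 (C/A, transversion).
Of the 3 differences, 1 transition and 2 transversions over 26 sites: P = 1/26 = 0.038462, Q = 2/26 = 0.076923.
d = −0.5·ln(0.846153) − 0.25·ln(0.846154) = −0.5·(-0.167055) − 0.25·(-0.167054) = 0.1253.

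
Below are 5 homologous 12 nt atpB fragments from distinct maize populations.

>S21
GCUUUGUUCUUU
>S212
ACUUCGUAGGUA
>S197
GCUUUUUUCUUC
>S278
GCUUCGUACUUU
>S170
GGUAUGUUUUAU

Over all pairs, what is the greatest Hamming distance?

9

Pairwise Hamming distances:
  S21 vs S212: 6
  S21 vs S197: 2
  S21 vs S278: 2
  S21 vs S170: 4
  S212 vs S197: 7
  S212 vs S278: 4
  S212 vs S170: 9
  S197 vs S278: 4
  S197 vs S170: 6
  S278 vs S170: 6
The largest is 9, between S212 and S170.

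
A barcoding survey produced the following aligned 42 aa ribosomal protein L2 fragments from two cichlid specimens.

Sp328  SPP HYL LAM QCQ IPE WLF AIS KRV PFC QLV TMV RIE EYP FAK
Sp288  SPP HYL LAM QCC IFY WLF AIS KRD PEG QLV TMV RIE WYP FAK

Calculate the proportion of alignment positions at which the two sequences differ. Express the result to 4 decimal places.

0.1667

The sequences differ at positions 12 (Q/C), 14 (P/F), 15 (E/Y), 24 (V/D), 26 (F/E), 27 (C/G), 37 (E/W).
There are 7 differences over 42 sites, so p = 7/42 = 0.1667.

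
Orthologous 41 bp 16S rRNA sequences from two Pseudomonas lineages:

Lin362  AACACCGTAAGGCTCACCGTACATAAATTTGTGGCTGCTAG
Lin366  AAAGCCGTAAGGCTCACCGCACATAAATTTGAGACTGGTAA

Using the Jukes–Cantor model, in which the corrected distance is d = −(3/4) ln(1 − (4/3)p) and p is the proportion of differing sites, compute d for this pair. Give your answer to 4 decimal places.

0.1937

Differing sites — 3:C/A; 4:A/G; 20:T/C; 32:T/A; 34:G/A; 38:C/G; 41:G/A.
p = 7/41 = 0.170732.
d = −0.75 · ln(1 − (4/3)·0.170732) = −0.75 · ln(0.772357) = −0.75 · (-0.258308) = 0.1937.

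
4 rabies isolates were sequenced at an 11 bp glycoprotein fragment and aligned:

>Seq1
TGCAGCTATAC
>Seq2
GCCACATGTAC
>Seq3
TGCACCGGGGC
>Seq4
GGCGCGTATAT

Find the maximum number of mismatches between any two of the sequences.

Pairwise Hamming distances:
  Seq1 vs Seq2: 5
  Seq1 vs Seq3: 5
  Seq1 vs Seq4: 5
  Seq2 vs Seq3: 6
  Seq2 vs Seq4: 5
  Seq3 vs Seq4: 8
The largest is 8, between Seq3 and Seq4.

8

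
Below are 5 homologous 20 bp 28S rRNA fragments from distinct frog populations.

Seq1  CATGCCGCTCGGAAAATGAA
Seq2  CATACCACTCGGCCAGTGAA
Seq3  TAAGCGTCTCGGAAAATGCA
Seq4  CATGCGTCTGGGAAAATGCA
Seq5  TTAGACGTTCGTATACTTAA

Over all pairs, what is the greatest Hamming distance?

Pairwise Hamming distances:
  Seq1 vs Seq2: 5
  Seq1 vs Seq3: 5
  Seq1 vs Seq4: 4
  Seq1 vs Seq5: 9
  Seq2 vs Seq3: 9
  Seq2 vs Seq4: 8
  Seq2 vs Seq5: 12
  Seq3 vs Seq4: 3
  Seq3 vs Seq5: 10
  Seq4 vs Seq5: 13
The largest is 13, between Seq4 and Seq5.

13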